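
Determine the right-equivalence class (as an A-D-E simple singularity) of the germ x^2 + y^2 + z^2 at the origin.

A_{1}

The Hessian of f at 0 has rank 3. Corank 0: nondegenerate Morse point, so A_1.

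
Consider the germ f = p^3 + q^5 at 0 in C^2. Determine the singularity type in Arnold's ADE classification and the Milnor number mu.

Type E_8, Milnor number mu = 8.

The Hessian of f at 0 has rank 0. Corank 2; j^3 = p^3 is a perfect cube, so E-series; the 5-jet and mu = 8 give E_8.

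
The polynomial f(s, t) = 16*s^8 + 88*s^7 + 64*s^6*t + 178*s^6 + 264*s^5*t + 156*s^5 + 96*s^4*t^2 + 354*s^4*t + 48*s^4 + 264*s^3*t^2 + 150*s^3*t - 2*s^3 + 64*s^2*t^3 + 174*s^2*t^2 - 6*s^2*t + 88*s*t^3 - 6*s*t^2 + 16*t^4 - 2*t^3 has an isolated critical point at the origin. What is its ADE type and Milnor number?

Type E_7, Milnor number mu = 7.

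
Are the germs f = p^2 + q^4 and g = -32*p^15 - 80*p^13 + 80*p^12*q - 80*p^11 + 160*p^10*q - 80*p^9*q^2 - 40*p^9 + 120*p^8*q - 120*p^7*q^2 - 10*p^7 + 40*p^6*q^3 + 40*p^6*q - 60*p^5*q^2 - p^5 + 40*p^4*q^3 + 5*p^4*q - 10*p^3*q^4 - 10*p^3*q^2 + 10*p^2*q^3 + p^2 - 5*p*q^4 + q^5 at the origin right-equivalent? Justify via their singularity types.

No.

The Hessian of f at 0 is [[2, 0], [0, 0]] with rank 1, so corank 1. A Groebner basis of the Jacobian ideal J(f) in C{p,q} is {q^3, p}; counting standard monomials gives mu = 3. Corank 1: A-series; mu = 3 gives A_3. The Hessian of g at 0 is [[2, 0], [0, 0]] with rank 1, so corank 1. A Groebner basis of the Jacobian ideal J(g) in C{p,q} is {q^4, p}; counting standard monomials gives mu = 4. Corank 1: A-series; mu = 4 gives A_4. f is A_3 but g is A_4, hence not right-equivalent.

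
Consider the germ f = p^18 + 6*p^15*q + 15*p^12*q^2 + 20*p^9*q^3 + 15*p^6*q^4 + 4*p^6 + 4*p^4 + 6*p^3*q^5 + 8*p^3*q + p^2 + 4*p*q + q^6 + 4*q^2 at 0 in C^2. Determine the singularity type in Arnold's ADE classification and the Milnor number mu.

The Hessian of f at 0 has rank 1. Corank 1: A-series; mu = 5 gives A_5.

Type A_5, Milnor number mu = 5.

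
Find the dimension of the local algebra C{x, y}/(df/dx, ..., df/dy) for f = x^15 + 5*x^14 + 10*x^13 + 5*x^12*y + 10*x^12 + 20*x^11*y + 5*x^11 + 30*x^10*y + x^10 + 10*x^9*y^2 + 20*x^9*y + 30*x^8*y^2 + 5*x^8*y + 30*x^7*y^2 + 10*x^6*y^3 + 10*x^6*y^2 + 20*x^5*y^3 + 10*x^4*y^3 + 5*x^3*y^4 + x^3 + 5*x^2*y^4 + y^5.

The Hessian of f at 0 has rank 0. Corank 2; j^3 = x^3 is a perfect cube, so E-series; the 5-jet and mu = 8 give E_8.

8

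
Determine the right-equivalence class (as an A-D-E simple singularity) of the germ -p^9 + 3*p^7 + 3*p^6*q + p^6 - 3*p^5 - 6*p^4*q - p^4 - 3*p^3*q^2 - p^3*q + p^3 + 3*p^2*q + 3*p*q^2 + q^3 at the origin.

E_{7}

The Hessian of f at 0 has rank 0. Corank 2; j^3 = (p + q)^3 is a perfect cube, so E-series; the 4-jet and mu = 7 give E_7.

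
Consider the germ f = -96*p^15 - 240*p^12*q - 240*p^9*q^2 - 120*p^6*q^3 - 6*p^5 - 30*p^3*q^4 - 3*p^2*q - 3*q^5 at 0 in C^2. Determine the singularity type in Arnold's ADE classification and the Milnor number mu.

Type D_6, Milnor number mu = 6.

The Hessian of f at 0 is [[0, 0], [0, 0]] with rank 0, so corank 2. A Groebner basis of the Jacobian ideal J(f) in C{p,q} is {p^2/5 + q^4, p^3, p*q}; counting standard monomials gives mu = 6. Corank 2; j^3 = -3*p^2*q has shape L^2 M (L != M), so D-series; mu = 6 gives D_6.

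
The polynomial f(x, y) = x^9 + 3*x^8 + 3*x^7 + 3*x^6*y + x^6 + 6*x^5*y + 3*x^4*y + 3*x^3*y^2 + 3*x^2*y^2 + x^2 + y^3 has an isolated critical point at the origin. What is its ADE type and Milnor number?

Type A_2, Milnor number mu = 2.

The Hessian of f at 0 has rank 1. Corank 1: A-series; mu = 2 gives A_2.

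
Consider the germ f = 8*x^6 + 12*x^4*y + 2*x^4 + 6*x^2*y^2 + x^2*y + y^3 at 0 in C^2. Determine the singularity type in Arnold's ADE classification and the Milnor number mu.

The Hessian of f at 0 has rank 0. Corank 2; j^3 = y*(x^2 + y^2) splits into three distinct lines over C (the quadratic factor has nonzero discriminant), so D_4.

Type D_4, Milnor number mu = 4.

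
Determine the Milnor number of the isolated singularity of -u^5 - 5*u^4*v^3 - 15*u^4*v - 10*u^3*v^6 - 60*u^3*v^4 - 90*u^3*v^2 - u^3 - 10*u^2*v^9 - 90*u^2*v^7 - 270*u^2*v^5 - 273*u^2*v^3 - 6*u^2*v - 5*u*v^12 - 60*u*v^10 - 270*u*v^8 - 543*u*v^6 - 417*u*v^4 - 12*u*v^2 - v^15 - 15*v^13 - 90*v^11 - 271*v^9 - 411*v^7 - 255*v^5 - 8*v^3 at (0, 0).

The Hessian of f at 0 has rank 0. Corank 2; j^3 = -(u + 2*v)^3 is a perfect cube, so E-series; the 5-jet and mu = 8 give E_8.

8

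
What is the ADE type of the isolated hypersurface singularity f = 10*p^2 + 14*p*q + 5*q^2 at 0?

A_{1}

The Hessian of f at 0 is [[20, 14], [14, 10]] with rank 2, so corank 0. A Groebner basis of the Jacobian ideal J(f) in C{p,q} is {p, q}; counting standard monomials gives mu = 1. Corank 0: nondegenerate Morse point, so A_1.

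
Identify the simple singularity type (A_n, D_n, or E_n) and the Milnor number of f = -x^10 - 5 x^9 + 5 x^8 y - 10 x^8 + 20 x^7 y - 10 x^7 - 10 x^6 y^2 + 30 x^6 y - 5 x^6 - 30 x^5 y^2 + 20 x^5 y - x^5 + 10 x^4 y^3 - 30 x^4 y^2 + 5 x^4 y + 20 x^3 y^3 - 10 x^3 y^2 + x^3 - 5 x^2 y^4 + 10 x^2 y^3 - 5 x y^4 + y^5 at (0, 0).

Type E_{8}, Milnor number mu = 8.

The Hessian of f at 0 is [[0, 0], [0, 0]] with rank 0, so corank 2. A Groebner basis of the Jacobian ideal J(f) in C{x,y} is {y^5, x*y^3 - y^4/4, x^2}; counting standard monomials gives mu = 8. Corank 2; j^3 = x^3 is a perfect cube, so E-series; the 5-jet and mu = 8 give E_8.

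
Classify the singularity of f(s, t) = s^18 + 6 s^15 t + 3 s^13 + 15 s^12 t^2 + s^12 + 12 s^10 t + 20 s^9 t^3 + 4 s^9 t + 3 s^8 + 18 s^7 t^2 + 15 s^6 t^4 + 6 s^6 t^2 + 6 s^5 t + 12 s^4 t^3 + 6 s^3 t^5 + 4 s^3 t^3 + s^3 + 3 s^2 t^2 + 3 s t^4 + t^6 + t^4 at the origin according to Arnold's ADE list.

The Hessian of f at 0 has rank 0. Corank 2; j^3 = s^3 is a perfect cube, so E-series; the 4-jet and mu = 6 give E_6.

E_{6}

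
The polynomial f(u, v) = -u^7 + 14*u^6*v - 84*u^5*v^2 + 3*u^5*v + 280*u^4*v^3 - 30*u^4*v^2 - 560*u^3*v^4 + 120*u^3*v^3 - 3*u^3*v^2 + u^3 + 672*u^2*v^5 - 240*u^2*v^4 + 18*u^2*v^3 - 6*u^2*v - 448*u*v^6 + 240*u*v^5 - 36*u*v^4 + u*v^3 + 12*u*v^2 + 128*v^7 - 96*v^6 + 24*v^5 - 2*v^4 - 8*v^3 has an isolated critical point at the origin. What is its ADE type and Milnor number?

The Hessian of f at 0 has rank 0. Corank 2; j^3 = (u - 2*v)^3 is a perfect cube, so E-series; the 4-jet and mu = 7 give E_7.

Type E_{7}, Milnor number mu = 7.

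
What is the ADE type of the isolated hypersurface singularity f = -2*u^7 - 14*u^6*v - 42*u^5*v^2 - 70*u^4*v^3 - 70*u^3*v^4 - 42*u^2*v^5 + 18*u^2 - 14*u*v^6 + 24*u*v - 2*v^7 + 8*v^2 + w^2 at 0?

A_6

The Hessian of f at 0 is [[36, 24, 0], [24, 16, 0], [0, 0, 2]] with rank 2, so corank 1. A Groebner basis of the Jacobian ideal J(f) in C{u,v,w} is {v^6, u + 2*v/3, w}; counting standard monomials gives mu = 6. Corank 1: A-series; mu = 6 gives A_6.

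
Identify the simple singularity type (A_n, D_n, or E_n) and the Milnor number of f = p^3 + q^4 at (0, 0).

The Hessian of f at 0 is [[0, 0], [0, 0]] with rank 0, so corank 2. A Groebner basis of the Jacobian ideal J(f) in C{p,q} is {q^3, p^2}; counting standard monomials gives mu = 6. Corank 2; j^3 = p^3 is a perfect cube, so E-series; the 4-jet and mu = 6 give E_6.

Type E_6, Milnor number mu = 6.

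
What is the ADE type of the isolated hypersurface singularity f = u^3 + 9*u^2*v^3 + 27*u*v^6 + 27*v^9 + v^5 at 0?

The Hessian of f at 0 has rank 0. Corank 2; j^3 = u^3 is a perfect cube, so E-series; the 5-jet and mu = 8 give E_8.

E8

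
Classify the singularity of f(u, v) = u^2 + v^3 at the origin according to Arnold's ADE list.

A2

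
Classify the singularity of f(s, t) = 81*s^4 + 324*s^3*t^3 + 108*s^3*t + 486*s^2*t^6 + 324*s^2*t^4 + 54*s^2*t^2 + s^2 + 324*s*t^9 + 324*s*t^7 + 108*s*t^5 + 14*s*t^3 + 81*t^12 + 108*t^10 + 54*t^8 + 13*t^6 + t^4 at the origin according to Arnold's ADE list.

A3

The Hessian of f at 0 is [[2, 0], [0, 0]] with rank 1, so corank 1. A Groebner basis of the Jacobian ideal J(f) in C{s,t} is {t^3, s}; counting standard monomials gives mu = 3. Corank 1: A-series; mu = 3 gives A_3.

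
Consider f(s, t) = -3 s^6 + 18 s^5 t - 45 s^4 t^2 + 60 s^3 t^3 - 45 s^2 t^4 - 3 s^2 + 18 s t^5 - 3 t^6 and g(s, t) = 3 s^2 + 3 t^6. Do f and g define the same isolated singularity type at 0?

Yes.

The Hessian of f at 0 has rank 1. Corank 1: A-series; mu = 5 gives A_5. The Hessian of g at 0 has rank 1. Corank 1: A-series; mu = 5 gives A_5. Both have type A_5, hence right-equivalent.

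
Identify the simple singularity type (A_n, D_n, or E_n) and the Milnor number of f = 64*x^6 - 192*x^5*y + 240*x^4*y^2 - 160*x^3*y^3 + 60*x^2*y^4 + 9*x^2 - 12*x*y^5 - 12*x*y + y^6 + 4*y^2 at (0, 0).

Type A_{5}, Milnor number mu = 5.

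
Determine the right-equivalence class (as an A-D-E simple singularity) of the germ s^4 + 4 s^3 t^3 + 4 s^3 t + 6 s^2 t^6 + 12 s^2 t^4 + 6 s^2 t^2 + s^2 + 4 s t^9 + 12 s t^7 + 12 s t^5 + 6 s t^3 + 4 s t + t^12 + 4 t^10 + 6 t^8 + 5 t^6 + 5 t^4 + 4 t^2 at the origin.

A3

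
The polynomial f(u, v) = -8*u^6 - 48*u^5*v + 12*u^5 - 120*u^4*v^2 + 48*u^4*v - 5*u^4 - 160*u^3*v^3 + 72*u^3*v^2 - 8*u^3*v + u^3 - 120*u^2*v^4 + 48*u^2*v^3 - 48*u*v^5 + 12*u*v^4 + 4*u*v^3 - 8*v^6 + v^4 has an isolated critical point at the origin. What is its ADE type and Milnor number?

The Hessian of f at 0 is [[0, 0], [0, 0]] with rank 0, so corank 2. A Groebner basis of the Jacobian ideal J(f) in C{u,v} is {u^3, u^2*v, -u^2/4 + u*v^2, 3*u^2/4 + v^3}; counting standard monomials gives mu = 6. Corank 2; j^3 = u^3 is a perfect cube, so E-series; the 4-jet and mu = 6 give E_6.

Type E_{6}, Milnor number mu = 6.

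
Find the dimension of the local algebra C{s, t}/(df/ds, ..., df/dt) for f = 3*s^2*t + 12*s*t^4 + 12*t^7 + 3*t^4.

5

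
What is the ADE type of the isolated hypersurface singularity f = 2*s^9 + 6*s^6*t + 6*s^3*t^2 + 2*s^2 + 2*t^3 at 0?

A_{2}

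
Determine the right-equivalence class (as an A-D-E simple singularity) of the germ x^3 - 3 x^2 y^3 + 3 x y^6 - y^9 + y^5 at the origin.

The Hessian of f at 0 has rank 0. Corank 2; j^3 = x^3 is a perfect cube, so E-series; the 5-jet and mu = 8 give E_8.

E_{8}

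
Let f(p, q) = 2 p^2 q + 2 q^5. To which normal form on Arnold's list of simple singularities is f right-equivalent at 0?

D_6

The Hessian of f at 0 has rank 0. Corank 2; j^3 = 2*p^2*q has shape L^2 M (L != M), so D-series; mu = 6 gives D_6.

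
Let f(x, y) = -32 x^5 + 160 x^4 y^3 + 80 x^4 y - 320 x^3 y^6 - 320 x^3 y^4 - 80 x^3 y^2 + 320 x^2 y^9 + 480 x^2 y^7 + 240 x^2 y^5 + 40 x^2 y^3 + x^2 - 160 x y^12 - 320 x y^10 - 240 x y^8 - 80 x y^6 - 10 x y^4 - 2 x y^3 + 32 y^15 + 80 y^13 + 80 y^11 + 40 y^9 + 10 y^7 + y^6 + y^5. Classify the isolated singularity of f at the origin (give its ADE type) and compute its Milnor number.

Type A4, Milnor number mu = 4.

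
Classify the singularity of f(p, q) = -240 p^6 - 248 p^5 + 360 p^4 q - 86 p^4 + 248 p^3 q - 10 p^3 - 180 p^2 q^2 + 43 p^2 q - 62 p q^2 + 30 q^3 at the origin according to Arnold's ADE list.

The Hessian of f at 0 has rank 0. Corank 2; j^3 = -(2*p - 3*q)*(5*p^2 - 14*p*q + 10*q^2) splits into three distinct lines over C (the quadratic factor has nonzero discriminant), so D_4.

D_4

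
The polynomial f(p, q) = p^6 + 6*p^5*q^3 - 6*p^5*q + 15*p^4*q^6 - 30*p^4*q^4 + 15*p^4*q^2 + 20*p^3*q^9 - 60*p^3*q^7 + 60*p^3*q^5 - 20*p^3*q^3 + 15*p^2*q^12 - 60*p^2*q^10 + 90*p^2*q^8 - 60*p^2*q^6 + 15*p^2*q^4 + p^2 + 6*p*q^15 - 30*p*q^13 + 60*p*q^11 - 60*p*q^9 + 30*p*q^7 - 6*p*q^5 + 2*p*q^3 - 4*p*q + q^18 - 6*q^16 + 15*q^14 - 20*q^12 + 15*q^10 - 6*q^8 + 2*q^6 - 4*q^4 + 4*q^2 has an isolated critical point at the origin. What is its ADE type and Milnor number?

Type A5, Milnor number mu = 5.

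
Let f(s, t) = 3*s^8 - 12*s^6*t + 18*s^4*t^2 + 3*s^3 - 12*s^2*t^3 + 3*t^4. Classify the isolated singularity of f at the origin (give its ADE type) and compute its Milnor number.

The Hessian of f at 0 has rank 0. Corank 2; j^3 = 3*s^3 is a perfect cube, so E-series; the 4-jet and mu = 6 give E_6.

Type E_6, Milnor number mu = 6.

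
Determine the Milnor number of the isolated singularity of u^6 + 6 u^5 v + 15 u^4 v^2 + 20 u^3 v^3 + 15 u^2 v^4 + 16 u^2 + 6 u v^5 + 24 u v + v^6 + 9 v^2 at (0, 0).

5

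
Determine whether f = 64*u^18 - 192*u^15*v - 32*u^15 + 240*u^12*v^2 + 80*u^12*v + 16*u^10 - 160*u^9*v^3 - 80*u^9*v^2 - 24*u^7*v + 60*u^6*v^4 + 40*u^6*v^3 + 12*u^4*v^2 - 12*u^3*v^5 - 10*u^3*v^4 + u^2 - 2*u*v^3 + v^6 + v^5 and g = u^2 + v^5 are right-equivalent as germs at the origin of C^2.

The Hessian of f at 0 is [[2, 0], [0, 0]] with rank 1, so corank 1. A Groebner basis of the Jacobian ideal J(f) in C{u,v} is {-u + v^3, u^2, u*v}; counting standard monomials gives mu = 4. Corank 1: A-series; mu = 4 gives A_4. The Hessian of g at 0 is [[2, 0], [0, 0]] with rank 1, so corank 1. A Groebner basis of the Jacobian ideal J(g) in C{u,v} is {v^4, u}; counting standard monomials gives mu = 4. Corank 1: A-series; mu = 4 gives A_4. Both have type A_4, hence right-equivalent.

Yes.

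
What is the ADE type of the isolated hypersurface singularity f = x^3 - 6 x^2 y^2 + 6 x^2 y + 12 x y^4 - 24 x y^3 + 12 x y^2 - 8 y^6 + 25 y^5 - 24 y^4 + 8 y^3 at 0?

E8

The Hessian of f at 0 has rank 0. Corank 2; j^3 = (x + 2*y)^3 is a perfect cube, so E-series; the 5-jet and mu = 8 give E_8.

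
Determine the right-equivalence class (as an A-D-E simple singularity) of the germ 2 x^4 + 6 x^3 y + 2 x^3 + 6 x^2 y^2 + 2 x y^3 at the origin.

The Hessian of f at 0 is [[0, 0], [0, 0]] with rank 0, so corank 2. A Groebner basis of the Jacobian ideal J(f) in C{x,y} is {3*x^2 + y^4 + y^3, x^3, x^2*y - x^2 - y^3/3, 2*x^2 + x*y^2 + 2*y^3/3}; counting standard monomials gives mu = 7. Corank 2; j^3 = 2*x^3 is a perfect cube, so E-series; the 4-jet and mu = 7 give E_7.

E7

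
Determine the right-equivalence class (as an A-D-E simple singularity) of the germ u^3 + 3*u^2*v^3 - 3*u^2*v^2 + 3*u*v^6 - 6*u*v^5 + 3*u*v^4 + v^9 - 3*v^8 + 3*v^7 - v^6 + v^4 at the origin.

The Hessian of f at 0 has rank 0. Corank 2; j^3 = u^3 is a perfect cube, so E-series; the 4-jet and mu = 6 give E_6.

E_{6}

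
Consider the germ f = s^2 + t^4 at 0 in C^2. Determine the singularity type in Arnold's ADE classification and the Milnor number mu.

Type A_{3}, Milnor number mu = 3.

The Hessian of f at 0 is [[2, 0], [0, 0]] with rank 1, so corank 1. A Groebner basis of the Jacobian ideal J(f) in C{s,t} is {t^3, s}; counting standard monomials gives mu = 3. Corank 1: A-series; mu = 3 gives A_3.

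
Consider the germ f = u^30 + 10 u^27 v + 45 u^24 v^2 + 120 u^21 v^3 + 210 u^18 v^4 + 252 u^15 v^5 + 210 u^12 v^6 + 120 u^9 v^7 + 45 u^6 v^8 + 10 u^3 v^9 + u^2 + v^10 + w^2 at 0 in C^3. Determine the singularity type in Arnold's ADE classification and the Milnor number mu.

The Hessian of f at 0 is [[2, 0, 0], [0, 0, 0], [0, 0, 2]] with rank 2, so corank 1. A Groebner basis of the Jacobian ideal J(f) in C{u,v,w} is {v^9, u, w}; counting standard monomials gives mu = 9. Corank 1: A-series; mu = 9 gives A_9.

Type A9, Milnor number mu = 9.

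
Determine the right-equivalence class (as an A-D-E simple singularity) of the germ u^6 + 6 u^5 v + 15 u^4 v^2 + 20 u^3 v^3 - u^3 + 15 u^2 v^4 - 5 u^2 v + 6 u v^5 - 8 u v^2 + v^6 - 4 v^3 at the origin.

D7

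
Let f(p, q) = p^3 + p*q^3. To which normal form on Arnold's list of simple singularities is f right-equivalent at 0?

E7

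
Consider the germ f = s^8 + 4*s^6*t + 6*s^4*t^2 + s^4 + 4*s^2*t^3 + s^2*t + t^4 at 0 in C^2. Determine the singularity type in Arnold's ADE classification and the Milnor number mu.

Type D_{5}, Milnor number mu = 5.

The Hessian of f at 0 has rank 0. Corank 2; j^3 = s^2*t has shape L^2 M (L != M), so D-series; mu = 5 gives D_5.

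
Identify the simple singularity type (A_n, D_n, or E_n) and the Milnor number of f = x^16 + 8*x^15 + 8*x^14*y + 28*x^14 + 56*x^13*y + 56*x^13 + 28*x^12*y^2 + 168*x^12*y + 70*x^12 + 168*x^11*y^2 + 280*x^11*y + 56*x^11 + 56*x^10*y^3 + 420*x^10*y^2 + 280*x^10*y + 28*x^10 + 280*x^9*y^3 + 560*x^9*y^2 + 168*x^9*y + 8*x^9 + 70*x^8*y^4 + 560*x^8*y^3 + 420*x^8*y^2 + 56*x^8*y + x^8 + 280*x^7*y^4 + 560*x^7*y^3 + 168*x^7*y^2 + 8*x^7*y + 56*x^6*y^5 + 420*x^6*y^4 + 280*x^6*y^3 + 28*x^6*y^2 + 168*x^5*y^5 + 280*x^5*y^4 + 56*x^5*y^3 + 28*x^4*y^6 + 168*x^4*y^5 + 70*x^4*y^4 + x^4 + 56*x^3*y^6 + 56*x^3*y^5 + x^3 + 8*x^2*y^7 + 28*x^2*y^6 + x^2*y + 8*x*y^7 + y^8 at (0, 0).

Type D_9, Milnor number mu = 9.

The Hessian of f at 0 has rank 0. Corank 2; j^3 = x^2*(x + y) has shape L^2 M (L != M), so D-series; mu = 9 gives D_9.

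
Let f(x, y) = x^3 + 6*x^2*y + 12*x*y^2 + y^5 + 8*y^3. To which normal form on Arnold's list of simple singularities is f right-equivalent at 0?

E8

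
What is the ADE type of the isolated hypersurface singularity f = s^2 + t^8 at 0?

A_7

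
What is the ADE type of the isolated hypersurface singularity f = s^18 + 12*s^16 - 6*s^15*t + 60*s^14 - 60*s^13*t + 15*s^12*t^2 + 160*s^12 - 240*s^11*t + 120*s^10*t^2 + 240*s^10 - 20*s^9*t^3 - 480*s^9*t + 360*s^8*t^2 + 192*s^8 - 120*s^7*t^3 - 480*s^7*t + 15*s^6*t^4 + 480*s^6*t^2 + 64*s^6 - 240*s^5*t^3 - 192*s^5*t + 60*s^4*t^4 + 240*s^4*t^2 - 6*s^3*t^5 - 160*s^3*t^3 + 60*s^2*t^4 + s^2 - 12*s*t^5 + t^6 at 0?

The Hessian of f at 0 has rank 1. Corank 1: A-series; mu = 5 gives A_5.

A_5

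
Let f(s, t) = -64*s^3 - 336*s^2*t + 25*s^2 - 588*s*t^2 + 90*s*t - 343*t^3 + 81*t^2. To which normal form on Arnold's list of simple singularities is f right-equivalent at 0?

A_{2}

The Hessian of f at 0 has rank 1. Corank 1: A-series; mu = 2 gives A_2.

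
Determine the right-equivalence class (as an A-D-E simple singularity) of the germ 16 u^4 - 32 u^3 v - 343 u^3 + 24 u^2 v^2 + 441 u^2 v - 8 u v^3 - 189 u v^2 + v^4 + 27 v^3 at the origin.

E_{6}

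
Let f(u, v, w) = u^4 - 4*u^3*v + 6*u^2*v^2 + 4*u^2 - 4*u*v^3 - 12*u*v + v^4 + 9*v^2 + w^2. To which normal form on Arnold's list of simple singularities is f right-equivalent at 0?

A_3

The Hessian of f at 0 has rank 2. Corank 1: A-series; mu = 3 gives A_3.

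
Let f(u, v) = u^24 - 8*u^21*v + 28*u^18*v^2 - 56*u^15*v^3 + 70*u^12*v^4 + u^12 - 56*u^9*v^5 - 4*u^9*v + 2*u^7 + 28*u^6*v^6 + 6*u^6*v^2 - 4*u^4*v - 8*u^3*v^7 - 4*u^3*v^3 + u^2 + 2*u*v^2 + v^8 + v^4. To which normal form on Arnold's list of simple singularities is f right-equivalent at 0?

A7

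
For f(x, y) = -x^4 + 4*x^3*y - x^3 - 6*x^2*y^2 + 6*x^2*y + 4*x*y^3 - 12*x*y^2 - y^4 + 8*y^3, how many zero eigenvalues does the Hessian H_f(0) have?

Hessian at 0 has rank 0.

2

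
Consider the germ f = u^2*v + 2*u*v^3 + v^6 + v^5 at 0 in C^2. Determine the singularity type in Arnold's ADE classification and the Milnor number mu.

Type D7, Milnor number mu = 7.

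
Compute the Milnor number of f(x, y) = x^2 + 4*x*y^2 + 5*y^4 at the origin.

3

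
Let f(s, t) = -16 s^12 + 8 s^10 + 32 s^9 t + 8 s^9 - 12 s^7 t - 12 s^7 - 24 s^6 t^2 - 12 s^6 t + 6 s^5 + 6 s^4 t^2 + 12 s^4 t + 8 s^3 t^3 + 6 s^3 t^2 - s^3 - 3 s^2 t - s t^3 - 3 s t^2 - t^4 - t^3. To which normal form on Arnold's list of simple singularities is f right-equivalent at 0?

E_7

The Hessian of f at 0 has rank 0. Corank 2; j^3 = -(s + t)^3 is a perfect cube, so E-series; the 4-jet and mu = 7 give E_7.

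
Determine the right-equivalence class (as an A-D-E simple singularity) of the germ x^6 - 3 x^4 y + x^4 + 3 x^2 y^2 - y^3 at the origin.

E6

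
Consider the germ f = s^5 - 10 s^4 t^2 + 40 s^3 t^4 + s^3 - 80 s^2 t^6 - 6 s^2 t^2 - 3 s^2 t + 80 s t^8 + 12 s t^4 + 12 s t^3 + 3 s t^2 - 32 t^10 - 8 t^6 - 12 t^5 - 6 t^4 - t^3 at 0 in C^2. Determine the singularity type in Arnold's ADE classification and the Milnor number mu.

Type E_{8}, Milnor number mu = 8.

The Hessian of f at 0 is [[0, 0], [0, 0]] with rank 0, so corank 2. A Groebner basis of the Jacobian ideal J(f) in C{s,t} is {3*s^2/16 + s*t^3 - 3*s*t^2/4 - 3*s*t/8 + 3*t^3/4 + 3*t^2/16, s^2/4 - s*t^2 - s*t/2 + t^4 + t^3 + t^2/4, s^3 - 3*s^2/4 + 3*s*t/2 - t^3 - 3*t^2/4, s^2*t - s^2/4 - s*t^2 + s*t/2 - t^2/4}; counting standard monomials gives mu = 8. Corank 2; j^3 = (s - t)^3 is a perfect cube, so E-series; the 5-jet and mu = 8 give E_8.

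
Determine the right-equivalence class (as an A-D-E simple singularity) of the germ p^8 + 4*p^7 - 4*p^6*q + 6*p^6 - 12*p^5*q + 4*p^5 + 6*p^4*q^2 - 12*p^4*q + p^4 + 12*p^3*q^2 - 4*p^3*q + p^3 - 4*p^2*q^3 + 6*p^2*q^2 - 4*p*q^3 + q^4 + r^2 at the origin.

The Hessian of f at 0 is [[0, 0, 0], [0, 0, 0], [0, 0, 2]] with rank 1, so corank 2. A Groebner basis of the Jacobian ideal J(f) in C{p,q,r} is {q^4, p*q^2 - q^3/3, p^2, r}; counting standard monomials gives mu = 6. Corank 2; j^3 = p^3 is a perfect cube, so E-series; the 4-jet and mu = 6 give E_6.

E_6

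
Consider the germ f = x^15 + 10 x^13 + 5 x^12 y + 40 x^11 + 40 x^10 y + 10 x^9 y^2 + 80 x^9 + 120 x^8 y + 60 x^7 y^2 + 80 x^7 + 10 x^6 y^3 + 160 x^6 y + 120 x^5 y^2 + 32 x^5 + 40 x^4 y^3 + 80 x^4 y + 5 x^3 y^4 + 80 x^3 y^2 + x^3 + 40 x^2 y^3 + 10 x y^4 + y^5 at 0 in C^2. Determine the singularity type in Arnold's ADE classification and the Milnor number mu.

The Hessian of f at 0 has rank 0. Corank 2; j^3 = x^3 is a perfect cube, so E-series; the 5-jet and mu = 8 give E_8.

Type E_8, Milnor number mu = 8.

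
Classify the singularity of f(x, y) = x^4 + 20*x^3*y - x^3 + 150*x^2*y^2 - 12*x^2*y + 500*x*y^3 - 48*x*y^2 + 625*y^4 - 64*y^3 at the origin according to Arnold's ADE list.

The Hessian of f at 0 has rank 0. Corank 2; j^3 = -(x + 4*y)^3 is a perfect cube, so E-series; the 4-jet and mu = 6 give E_6.

E_6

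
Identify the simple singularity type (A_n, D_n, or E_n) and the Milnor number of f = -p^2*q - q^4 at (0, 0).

The Hessian of f at 0 has rank 0. Corank 2; j^3 = -p^2*q has shape L^2 M (L != M), so D-series; mu = 5 gives D_5.

Type D_5, Milnor number mu = 5.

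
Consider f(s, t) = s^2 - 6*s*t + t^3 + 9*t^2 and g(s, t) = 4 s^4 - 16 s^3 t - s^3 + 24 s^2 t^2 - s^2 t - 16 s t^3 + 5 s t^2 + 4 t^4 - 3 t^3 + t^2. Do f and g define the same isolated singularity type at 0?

Yes.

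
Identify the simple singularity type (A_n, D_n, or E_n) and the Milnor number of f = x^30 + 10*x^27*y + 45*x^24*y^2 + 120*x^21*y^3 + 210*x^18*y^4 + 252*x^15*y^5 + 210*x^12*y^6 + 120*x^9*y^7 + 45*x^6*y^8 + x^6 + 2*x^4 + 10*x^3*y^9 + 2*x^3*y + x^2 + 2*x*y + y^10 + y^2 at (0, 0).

Type A_9, Milnor number mu = 9.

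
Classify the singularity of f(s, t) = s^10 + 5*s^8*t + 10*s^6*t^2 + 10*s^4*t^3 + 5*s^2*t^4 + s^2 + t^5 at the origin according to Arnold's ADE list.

The Hessian of f at 0 is [[2, 0], [0, 0]] with rank 1, so corank 1. A Groebner basis of the Jacobian ideal J(f) in C{s,t} is {t^4, s}; counting standard monomials gives mu = 4. Corank 1: A-series; mu = 4 gives A_4.

A_{4}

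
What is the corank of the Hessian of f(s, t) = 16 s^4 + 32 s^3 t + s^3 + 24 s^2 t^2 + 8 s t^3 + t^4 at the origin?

2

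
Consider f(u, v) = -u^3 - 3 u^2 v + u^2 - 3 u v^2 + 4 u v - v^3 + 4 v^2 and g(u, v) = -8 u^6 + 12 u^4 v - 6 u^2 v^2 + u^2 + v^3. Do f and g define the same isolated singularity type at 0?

Yes.

The Hessian of f at 0 has rank 1. Corank 1: A-series; mu = 2 gives A_2. The Hessian of g at 0 has rank 1. Corank 1: A-series; mu = 2 gives A_2. Both have type A_2, hence right-equivalent.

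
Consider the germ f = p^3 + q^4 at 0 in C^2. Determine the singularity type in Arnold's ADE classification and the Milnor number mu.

Type E_{6}, Milnor number mu = 6.

The Hessian of f at 0 is [[0, 0], [0, 0]] with rank 0, so corank 2. A Groebner basis of the Jacobian ideal J(f) in C{p,q} is {q^3, p^2}; counting standard monomials gives mu = 6. Corank 2; j^3 = p^3 is a perfect cube, so E-series; the 4-jet and mu = 6 give E_6.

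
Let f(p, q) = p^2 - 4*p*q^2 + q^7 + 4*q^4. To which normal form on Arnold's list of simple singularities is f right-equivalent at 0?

A_6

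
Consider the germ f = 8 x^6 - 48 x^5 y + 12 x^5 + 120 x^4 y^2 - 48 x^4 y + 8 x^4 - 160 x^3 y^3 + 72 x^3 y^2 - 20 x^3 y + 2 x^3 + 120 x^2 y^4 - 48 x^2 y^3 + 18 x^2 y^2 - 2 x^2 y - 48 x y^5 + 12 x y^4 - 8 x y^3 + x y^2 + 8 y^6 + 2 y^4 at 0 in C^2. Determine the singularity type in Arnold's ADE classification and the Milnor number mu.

Type D4, Milnor number mu = 4.

The Hessian of f at 0 has rank 0. Corank 2; j^3 = x*(2*x^2 - 2*x*y + y^2) splits into three distinct lines over C (the quadratic factor has nonzero discriminant), so D_4.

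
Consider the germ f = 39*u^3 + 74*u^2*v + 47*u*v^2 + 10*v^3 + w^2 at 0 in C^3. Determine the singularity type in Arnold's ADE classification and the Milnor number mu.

Type D4, Milnor number mu = 4.

The Hessian of f at 0 has rank 1. Corank 2; j^3 = (3*u + 2*v)*(13*u^2 + 16*u*v + 5*v^2) splits into three distinct lines over C (the quadratic factor has nonzero discriminant), so D_4.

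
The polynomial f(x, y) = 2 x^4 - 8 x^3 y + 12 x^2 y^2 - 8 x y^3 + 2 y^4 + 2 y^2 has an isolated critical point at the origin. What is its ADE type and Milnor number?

Type A3, Milnor number mu = 3.

The Hessian of f at 0 is [[0, 0], [0, 4]] with rank 1, so corank 1. A Groebner basis of the Jacobian ideal J(f) in C{x,y} is {x^3, y}; counting standard monomials gives mu = 3. Corank 1: A-series; mu = 3 gives A_3.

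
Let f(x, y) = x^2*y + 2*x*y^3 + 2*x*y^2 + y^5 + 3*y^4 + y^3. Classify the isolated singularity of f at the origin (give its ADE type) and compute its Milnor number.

Type D_5, Milnor number mu = 5.

The Hessian of f at 0 has rank 0. Corank 2; j^3 = y*(x + y)^2 has shape L^2 M (L != M), so D-series; mu = 5 gives D_5.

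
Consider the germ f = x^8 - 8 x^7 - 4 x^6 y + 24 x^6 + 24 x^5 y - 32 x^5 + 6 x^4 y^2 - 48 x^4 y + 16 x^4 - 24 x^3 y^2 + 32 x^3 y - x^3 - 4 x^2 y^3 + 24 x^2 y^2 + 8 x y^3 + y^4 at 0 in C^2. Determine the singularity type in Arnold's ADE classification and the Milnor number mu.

Type E_{6}, Milnor number mu = 6.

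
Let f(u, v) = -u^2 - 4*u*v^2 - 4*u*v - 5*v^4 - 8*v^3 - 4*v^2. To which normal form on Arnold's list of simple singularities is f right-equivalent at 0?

The Hessian of f at 0 has rank 1. Corank 1: A-series; mu = 3 gives A_3.

A_3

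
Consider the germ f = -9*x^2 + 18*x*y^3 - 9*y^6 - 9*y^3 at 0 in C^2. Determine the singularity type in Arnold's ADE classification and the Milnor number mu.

The Hessian of f at 0 has rank 1. Corank 1: A-series; mu = 2 gives A_2.

Type A_2, Milnor number mu = 2.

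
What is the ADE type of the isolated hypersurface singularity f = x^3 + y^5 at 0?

E_8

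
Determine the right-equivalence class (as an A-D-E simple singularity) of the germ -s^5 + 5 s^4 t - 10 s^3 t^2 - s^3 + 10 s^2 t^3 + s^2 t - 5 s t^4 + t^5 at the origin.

The Hessian of f at 0 has rank 0. Corank 2; j^3 = -s^2*(s - t) has shape L^2 M (L != M), so D-series; mu = 6 gives D_6.

D6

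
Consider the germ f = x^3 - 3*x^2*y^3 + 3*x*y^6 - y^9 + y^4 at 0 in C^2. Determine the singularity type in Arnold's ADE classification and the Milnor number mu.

Type E_6, Milnor number mu = 6.

The Hessian of f at 0 has rank 0. Corank 2; j^3 = x^3 is a perfect cube, so E-series; the 4-jet and mu = 6 give E_6.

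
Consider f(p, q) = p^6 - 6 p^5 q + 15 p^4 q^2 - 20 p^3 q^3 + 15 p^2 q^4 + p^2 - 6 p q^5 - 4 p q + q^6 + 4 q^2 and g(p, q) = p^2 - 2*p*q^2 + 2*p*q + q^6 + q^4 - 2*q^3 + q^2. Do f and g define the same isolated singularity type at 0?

The Hessian of f at 0 has rank 1. Corank 1: A-series; mu = 5 gives A_5. The Hessian of g at 0 has rank 1. Corank 1: A-series; mu = 5 gives A_5. Both have type A_5, hence right-equivalent.

Yes.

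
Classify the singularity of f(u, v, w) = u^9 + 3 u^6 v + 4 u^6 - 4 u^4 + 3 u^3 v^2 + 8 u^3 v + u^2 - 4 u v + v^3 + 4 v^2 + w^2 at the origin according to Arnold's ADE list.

A_{2}

The Hessian of f at 0 has rank 2. Corank 1: A-series; mu = 2 gives A_2.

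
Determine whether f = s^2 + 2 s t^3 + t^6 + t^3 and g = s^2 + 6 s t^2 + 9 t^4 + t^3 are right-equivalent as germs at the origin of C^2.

The Hessian of f at 0 is [[2, 0], [0, 0]] with rank 1, so corank 1. A Groebner basis of the Jacobian ideal J(f) in C{s,t} is {t^2, s}; counting standard monomials gives mu = 2. Corank 1: A-series; mu = 2 gives A_2. The Hessian of g at 0 is [[2, 0], [0, 0]] with rank 1, so corank 1. A Groebner basis of the Jacobian ideal J(g) in C{s,t} is {t^2, s}; counting standard monomials gives mu = 2. Corank 1: A-series; mu = 2 gives A_2. Both have type A_2, hence right-equivalent.

Yes.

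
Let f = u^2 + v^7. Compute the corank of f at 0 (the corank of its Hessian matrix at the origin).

Hessian at 0 has rank 1.

1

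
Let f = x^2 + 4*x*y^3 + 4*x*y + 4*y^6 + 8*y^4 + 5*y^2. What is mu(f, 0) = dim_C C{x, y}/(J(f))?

The Hessian of f at 0 has rank 2. Corank 0: nondegenerate Morse point, so A_1.

1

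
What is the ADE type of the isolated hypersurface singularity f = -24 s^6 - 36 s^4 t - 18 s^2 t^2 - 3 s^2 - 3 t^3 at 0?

The Hessian of f at 0 has rank 1. Corank 1: A-series; mu = 2 gives A_2.

A2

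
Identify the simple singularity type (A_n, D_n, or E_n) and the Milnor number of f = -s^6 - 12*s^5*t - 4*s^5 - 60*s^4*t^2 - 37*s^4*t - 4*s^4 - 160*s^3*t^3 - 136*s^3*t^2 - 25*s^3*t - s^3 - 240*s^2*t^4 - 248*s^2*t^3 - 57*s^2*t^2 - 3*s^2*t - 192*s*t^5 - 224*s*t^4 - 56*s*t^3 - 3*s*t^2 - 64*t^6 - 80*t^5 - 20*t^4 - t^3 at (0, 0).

Type E_7, Milnor number mu = 7.

The Hessian of f at 0 has rank 0. Corank 2; j^3 = -(s + t)^3 is a perfect cube, so E-series; the 4-jet and mu = 7 give E_7.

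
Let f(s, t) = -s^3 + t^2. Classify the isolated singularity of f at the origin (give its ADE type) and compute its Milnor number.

Type A2, Milnor number mu = 2.

The Hessian of f at 0 is [[0, 0], [0, 2]] with rank 1, so corank 1. A Groebner basis of the Jacobian ideal J(f) in C{s,t} is {s^2, t}; counting standard monomials gives mu = 2. Corank 1: A-series; mu = 2 gives A_2.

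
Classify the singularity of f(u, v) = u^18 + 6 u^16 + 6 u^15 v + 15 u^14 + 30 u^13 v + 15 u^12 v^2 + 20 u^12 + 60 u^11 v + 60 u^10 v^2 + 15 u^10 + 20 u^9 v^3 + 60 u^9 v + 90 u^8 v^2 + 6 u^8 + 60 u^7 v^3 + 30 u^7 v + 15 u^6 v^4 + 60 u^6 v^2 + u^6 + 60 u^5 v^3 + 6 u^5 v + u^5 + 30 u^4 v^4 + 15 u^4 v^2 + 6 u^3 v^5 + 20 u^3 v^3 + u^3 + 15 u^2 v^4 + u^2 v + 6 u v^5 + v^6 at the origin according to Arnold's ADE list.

The Hessian of f at 0 is [[0, 0], [0, 0]] with rank 0, so corank 2. A Groebner basis of the Jacobian ideal J(f) in C{u,v} is {-u*v/6 + v^5, u*v^2, u^2 + u*v}; counting standard monomials gives mu = 7. Corank 2; j^3 = u^2*(u + v) has shape L^2 M (L != M), so D-series; mu = 7 gives D_7.

D_7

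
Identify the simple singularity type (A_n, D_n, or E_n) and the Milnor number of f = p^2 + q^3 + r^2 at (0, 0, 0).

The Hessian of f at 0 has rank 2. Corank 1: A-series; mu = 2 gives A_2.

Type A_{2}, Milnor number mu = 2.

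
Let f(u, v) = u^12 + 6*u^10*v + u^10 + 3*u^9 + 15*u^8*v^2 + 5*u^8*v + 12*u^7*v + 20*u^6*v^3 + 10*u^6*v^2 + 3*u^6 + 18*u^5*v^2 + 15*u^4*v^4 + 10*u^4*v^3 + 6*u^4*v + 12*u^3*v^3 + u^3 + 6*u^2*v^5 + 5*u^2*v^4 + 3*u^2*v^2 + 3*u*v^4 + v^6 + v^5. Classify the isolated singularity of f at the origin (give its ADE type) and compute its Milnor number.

The Hessian of f at 0 has rank 0. Corank 2; j^3 = u^3 is a perfect cube, so E-series; the 5-jet and mu = 8 give E_8.

Type E_8, Milnor number mu = 8.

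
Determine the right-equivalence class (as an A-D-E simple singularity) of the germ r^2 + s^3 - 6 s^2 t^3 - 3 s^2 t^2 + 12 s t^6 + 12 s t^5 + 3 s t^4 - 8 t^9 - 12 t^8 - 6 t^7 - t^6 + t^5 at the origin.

E_{8}

The Hessian of f at 0 is [[0, 0, 0], [0, 0, 0], [0, 0, 2]] with rank 1, so corank 2. A Groebner basis of the Jacobian ideal J(f) in C{s,t,r} is {-s^2/4 + s*t^3 + s*t^2/2, t^4, s^3, s^2*t - s^2/2 + s*t^2, r}; counting standard monomials gives mu = 8. Corank 2; j^3 = s^3 is a perfect cube, so E-series; the 5-jet and mu = 8 give E_8.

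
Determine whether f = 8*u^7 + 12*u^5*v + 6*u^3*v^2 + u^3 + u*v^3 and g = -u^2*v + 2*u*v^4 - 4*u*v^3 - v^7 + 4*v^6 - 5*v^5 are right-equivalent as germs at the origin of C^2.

No.

The Hessian of f at 0 is [[0, 0], [0, 0]] with rank 0, so corank 2. A Groebner basis of the Jacobian ideal J(f) in C{u,v} is {u^3, u*v^2, 3*u^2 + v^3}; counting standard monomials gives mu = 7. Corank 2; j^3 = u^3 is a perfect cube, so E-series; the 4-jet and mu = 7 give E_7. The Hessian of g at 0 is [[0, 0], [0, 0]] with rank 0, so corank 2. A Groebner basis of the Jacobian ideal J(g) in C{u,v} is {u^3, u^2*v, -2*u^2 + u*v^2, u^2/2 + u*v/2 + v^3}; counting standard monomials gives mu = 6. Corank 2; j^3 = -u^2*v has shape L^2 M (L != M), so D-series; mu = 6 gives D_6. f is E_7 but g is D_6, hence not right-equivalent.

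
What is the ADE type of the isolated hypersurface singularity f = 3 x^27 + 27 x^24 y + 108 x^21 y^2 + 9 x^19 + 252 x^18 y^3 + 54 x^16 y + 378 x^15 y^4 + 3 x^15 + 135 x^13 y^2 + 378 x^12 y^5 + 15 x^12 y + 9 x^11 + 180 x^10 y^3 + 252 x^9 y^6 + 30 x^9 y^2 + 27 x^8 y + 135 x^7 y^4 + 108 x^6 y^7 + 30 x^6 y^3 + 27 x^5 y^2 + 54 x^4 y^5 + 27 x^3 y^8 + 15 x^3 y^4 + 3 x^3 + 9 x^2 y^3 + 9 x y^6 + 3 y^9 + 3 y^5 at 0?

E8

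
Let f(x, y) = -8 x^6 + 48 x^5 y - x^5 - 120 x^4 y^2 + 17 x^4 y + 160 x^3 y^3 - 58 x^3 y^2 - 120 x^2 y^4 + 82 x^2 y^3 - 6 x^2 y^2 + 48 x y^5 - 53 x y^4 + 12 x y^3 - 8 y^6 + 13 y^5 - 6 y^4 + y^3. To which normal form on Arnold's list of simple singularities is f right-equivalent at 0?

E_8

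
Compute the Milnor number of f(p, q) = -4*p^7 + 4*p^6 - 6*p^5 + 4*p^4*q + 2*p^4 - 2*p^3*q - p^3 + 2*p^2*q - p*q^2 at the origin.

6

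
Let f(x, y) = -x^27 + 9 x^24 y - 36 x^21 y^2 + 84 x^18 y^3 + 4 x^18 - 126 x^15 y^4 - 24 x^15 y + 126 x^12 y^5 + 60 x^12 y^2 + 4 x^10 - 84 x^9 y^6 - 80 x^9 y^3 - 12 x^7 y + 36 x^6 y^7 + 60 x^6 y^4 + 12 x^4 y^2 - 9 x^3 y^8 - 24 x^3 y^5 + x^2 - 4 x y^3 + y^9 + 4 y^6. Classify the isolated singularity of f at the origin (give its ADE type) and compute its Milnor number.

The Hessian of f at 0 has rank 1. Corank 1: A-series; mu = 8 gives A_8.

Type A_{8}, Milnor number mu = 8.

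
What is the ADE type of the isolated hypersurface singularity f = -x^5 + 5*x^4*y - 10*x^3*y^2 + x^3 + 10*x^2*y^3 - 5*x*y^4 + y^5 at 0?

The Hessian of f at 0 has rank 0. Corank 2; j^3 = x^3 is a perfect cube, so E-series; the 5-jet and mu = 8 give E_8.

E8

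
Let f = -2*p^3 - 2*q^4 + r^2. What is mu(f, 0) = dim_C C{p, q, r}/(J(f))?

6

The Hessian of f at 0 has rank 1. Corank 2; j^3 = -2*p^3 is a perfect cube, so E-series; the 4-jet and mu = 6 give E_6.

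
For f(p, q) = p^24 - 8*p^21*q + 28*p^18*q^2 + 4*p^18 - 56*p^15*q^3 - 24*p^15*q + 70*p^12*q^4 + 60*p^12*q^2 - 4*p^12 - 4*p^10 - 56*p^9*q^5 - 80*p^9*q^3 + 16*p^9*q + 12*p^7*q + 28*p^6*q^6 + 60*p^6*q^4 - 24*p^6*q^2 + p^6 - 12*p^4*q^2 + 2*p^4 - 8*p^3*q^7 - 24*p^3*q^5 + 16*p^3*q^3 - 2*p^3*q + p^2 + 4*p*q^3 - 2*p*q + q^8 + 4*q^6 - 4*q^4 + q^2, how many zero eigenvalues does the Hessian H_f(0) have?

Hessian at 0 has rank 1.

1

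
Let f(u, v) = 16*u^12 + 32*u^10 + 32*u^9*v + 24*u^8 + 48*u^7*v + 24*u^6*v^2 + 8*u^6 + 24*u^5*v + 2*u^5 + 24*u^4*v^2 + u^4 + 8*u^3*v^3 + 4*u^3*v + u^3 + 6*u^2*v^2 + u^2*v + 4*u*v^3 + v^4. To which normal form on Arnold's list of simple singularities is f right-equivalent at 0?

D_{5}

The Hessian of f at 0 has rank 0. Corank 2; j^3 = u^2*(u + v) has shape L^2 M (L != M), so D-series; mu = 5 gives D_5.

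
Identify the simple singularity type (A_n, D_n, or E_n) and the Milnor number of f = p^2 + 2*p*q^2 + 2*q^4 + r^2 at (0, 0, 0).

The Hessian of f at 0 has rank 2. Corank 1: A-series; mu = 3 gives A_3.

Type A3, Milnor number mu = 3.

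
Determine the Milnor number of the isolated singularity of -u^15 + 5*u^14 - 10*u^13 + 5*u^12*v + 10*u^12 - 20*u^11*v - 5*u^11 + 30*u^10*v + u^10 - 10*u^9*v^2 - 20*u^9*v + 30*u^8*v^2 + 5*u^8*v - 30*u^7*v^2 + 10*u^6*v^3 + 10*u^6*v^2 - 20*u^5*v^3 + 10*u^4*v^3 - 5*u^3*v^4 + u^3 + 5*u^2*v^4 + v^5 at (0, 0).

8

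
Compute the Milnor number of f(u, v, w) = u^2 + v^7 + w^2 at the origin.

The Hessian of f at 0 has rank 2. Corank 1: A-series; mu = 6 gives A_6.

6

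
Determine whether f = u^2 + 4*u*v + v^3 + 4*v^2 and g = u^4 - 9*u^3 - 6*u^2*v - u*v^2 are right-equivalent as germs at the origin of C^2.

No.

The Hessian of f at 0 is [[2, 4], [4, 8]] with rank 1, so corank 1. A Groebner basis of the Jacobian ideal J(f) in C{u,v} is {v^2, u + 2*v}; counting standard monomials gives mu = 2. Corank 1: A-series; mu = 2 gives A_2. The Hessian of g at 0 is [[0, 0], [0, 0]] with rank 0, so corank 2. A Groebner basis of the Jacobian ideal J(g) in C{u,v} is {u*v^2 - 27*u*v/4 - 9*v^2/4, 81*u*v/4 + v^3 + 27*v^2/4, u^2 + u*v/3}; counting standard monomials gives mu = 5. Corank 2; j^3 = -u*(3*u + v)^2 has shape L^2 M (L != M), so D-series; mu = 5 gives D_5. f is A_2 but g is D_5, hence not right-equivalent.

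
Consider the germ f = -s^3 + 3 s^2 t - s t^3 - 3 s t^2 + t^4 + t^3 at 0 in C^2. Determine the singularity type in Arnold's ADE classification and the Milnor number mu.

Type E_7, Milnor number mu = 7.

The Hessian of f at 0 is [[0, 0], [0, 0]] with rank 0, so corank 2. A Groebner basis of the Jacobian ideal J(f) in C{s,t} is {s^3 - 3*s^2*t - 6*s^2 + 12*s*t - 6*t^2, 3*s^2 + s*t^2 - 6*s*t + 3*t^2, 3*s^2 - 6*s*t + t^3 + 3*t^2}; counting standard monomials gives mu = 7. Corank 2; j^3 = -(s - t)^3 is a perfect cube, so E-series; the 4-jet and mu = 7 give E_7.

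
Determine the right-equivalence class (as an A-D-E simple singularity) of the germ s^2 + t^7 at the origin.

A_6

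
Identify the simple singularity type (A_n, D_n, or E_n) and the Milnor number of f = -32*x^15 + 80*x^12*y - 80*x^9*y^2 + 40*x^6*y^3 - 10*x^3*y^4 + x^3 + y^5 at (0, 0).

Type E_8, Milnor number mu = 8.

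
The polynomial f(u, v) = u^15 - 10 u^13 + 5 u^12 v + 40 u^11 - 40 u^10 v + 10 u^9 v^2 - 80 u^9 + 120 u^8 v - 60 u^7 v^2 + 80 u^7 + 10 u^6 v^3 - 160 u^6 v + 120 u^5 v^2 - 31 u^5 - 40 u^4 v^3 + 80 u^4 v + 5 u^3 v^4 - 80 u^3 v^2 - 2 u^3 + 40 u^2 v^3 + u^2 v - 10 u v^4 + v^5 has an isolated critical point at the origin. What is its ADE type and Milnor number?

The Hessian of f at 0 is [[0, 0], [0, 0]] with rank 0, so corank 2. A Groebner basis of the Jacobian ideal J(f) in C{u,v} is {u*v/10 + v^4, u*v^2, u^2 - u*v/2}; counting standard monomials gives mu = 6. Corank 2; j^3 = -u^2*(2*u - v) has shape L^2 M (L != M), so D-series; mu = 6 gives D_6.

Type D_{6}, Milnor number mu = 6.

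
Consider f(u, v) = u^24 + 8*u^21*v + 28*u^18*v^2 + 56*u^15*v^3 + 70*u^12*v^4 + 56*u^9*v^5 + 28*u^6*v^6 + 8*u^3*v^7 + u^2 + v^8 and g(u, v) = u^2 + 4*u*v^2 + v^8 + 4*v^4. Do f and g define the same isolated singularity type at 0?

The Hessian of f at 0 is [[2, 0], [0, 0]] with rank 1, so corank 1. A Groebner basis of the Jacobian ideal J(f) in C{u,v} is {v^7, u}; counting standard monomials gives mu = 7. Corank 1: A-series; mu = 7 gives A_7. The Hessian of g at 0 is [[2, 0], [0, 0]] with rank 1, so corank 1. A Groebner basis of the Jacobian ideal J(g) in C{u,v} is {u^4, u^3*v, u/2 + v^2}; counting standard monomials gives mu = 7. Corank 1: A-series; mu = 7 gives A_7. Both have type A_7, hence right-equivalent.

Yes.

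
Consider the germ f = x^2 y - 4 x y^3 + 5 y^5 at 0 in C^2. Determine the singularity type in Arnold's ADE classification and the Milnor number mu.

Type D_{6}, Milnor number mu = 6.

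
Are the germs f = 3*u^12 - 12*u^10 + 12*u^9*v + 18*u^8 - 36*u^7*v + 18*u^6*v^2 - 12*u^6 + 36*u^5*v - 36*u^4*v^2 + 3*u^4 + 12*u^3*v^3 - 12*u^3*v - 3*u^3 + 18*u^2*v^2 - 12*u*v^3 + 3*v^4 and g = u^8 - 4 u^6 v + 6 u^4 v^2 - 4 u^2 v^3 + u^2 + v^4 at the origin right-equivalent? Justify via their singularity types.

No.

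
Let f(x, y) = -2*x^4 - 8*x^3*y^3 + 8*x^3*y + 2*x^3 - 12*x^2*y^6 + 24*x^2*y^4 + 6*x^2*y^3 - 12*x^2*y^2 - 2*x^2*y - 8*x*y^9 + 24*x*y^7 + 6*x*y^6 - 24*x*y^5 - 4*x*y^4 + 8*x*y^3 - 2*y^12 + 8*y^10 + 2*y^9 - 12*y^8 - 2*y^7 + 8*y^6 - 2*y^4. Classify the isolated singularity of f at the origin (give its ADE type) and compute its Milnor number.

Type D_{5}, Milnor number mu = 5.

The Hessian of f at 0 has rank 0. Corank 2; j^3 = 2*x^2*(x - y) has shape L^2 M (L != M), so D-series; mu = 5 gives D_5.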